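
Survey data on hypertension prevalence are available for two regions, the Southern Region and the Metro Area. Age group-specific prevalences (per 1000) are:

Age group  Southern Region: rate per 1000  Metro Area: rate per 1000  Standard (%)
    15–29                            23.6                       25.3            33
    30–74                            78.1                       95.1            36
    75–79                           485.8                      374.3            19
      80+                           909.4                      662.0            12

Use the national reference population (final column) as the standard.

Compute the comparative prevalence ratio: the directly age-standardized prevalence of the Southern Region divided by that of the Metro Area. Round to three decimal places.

1.229

Standard weights: 0.33, 0.36, 0.19, 0.12.
The Southern Region: 0.3300×23.6 + 0.3600×78.1 + 0.1900×485.8 + 0.1200×909.4 = 237.3340 per 1000.
The Metro Area: 0.3300×25.3 + 0.3600×95.1 + 0.1900×374.3 + 0.1200×662.0 = 193.1420 per 1000.
Ratio = 237.3340 ÷ 193.1420 = 1.22881.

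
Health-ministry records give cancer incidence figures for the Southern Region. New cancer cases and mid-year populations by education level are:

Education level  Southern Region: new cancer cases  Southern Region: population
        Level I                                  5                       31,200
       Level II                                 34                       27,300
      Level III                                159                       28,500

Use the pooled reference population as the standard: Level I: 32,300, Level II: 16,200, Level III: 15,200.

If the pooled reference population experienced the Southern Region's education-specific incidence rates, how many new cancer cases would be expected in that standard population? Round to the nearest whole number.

Education-specific rates per 100,000 for the Southern Region: 16.03, 124.54, 557.89.
Expected new cancer cases = Σ (standard pop × education-specific rate ÷ 100,000)
= 32,300×16.03/100,000 + 16,200×124.54/100,000 + 15,200×557.89/100,000
= 5.18 + 20.18 + 84.80 = 110.15.

110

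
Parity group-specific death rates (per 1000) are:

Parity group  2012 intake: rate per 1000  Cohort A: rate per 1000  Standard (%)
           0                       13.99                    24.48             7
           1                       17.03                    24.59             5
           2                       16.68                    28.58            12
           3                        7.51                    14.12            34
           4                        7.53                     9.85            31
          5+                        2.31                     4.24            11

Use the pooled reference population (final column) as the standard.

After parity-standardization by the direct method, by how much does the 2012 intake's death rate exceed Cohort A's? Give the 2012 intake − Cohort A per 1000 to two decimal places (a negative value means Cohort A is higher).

-5.72

Standard weights: 0.07, 0.05, 0.12, 0.34, 0.31, 0.11.
The 2012 intake: 0.0700×13.99 + 0.0500×17.03 + 0.1200×16.68 + 0.3400×7.51 + 0.3100×7.53 + 0.1100×2.31 = 8.9742 per 1000.
Cohort A: 0.0700×24.48 + 0.0500×24.59 + 0.1200×28.58 + 0.3400×14.12 + 0.3100×9.85 + 0.1100×4.24 = 14.6934 per 1000.
Difference = 8.9742 − 14.6934 = -5.7192.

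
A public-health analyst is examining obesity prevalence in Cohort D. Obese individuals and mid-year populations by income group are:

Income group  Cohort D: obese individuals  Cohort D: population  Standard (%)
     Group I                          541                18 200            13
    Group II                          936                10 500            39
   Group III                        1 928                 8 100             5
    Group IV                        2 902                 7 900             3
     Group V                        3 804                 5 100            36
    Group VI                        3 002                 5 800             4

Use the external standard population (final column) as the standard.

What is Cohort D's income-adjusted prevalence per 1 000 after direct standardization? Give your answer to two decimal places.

Income-specific rates per 1 000 for Cohort D: 29.725, 89.143, 238.025, 367.342, 745.882, 517.586.
Standard weights: 0.13, 0.39, 0.05, 0.03, 0.36, 0.04.
Standardized rate: 0.1300×29.725 + 0.3900×89.143 + 0.0500×238.025 + 0.0300×367.342 + 0.3600×745.882 + 0.0400×517.586 = 350.7726 per 1 000.

350.77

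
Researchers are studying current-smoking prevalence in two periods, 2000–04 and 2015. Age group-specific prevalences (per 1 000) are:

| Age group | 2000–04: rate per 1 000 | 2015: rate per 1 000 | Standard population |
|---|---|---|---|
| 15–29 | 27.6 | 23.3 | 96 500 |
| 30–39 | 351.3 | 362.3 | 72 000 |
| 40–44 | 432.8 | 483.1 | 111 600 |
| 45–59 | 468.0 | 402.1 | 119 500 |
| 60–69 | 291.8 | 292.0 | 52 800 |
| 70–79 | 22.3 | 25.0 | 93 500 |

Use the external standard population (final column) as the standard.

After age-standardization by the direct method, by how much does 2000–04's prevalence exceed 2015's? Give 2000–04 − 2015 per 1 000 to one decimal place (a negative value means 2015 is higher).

3.0

Standard total = 545 900; weights = 0.1768, 0.1319, 0.2044, 0.2189, 0.0967, 0.1713.
2000–04: 0.1768×27.6 + 0.1319×351.3 + 0.2044×432.8 + 0.2189×468.0 + 0.0967×291.8 + 0.1713×22.3 = 274.1813 per 1 000.
2015: 0.1768×23.3 + 0.1319×362.3 + 0.2044×483.1 + 0.2189×402.1 + 0.0967×292.0 + 0.1713×25.0 = 271.2110 per 1 000.
Difference = 274.1813 − 271.2110 = 2.9703.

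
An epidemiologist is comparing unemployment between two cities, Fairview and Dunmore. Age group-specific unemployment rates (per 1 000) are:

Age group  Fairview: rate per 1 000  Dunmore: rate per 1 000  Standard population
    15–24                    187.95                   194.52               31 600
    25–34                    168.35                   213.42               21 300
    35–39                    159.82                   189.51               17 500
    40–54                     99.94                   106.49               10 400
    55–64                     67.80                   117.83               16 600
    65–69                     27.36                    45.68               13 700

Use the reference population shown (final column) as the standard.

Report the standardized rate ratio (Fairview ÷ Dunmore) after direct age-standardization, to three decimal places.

0.840

Standard total = 111 100; weights = 0.2844, 0.1917, 0.1575, 0.0936, 0.1494, 0.1233.
Fairview: 0.2844×187.95 + 0.1917×168.35 + 0.1575×159.82 + 0.0936×99.94 + 0.1494×67.80 + 0.1233×27.36 = 133.7679 per 1 000.
Dunmore: 0.2844×194.52 + 0.1917×213.42 + 0.1575×189.51 + 0.0936×106.49 + 0.1494×117.83 + 0.1233×45.68 = 159.3015 per 1 000.
Ratio = 133.7679 ÷ 159.3015 = 0.83972.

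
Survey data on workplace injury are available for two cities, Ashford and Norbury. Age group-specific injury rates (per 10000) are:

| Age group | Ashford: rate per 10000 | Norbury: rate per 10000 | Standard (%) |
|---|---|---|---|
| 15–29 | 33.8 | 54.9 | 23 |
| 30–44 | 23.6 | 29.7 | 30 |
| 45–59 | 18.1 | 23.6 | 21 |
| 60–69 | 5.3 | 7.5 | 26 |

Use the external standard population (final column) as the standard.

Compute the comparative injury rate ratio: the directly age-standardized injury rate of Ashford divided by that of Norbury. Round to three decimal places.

0.704

Standard weights: 0.23, 0.30, 0.21, 0.26.
Ashford: 0.2300×33.8 + 0.3000×23.6 + 0.2100×18.1 + 0.2600×5.3 = 20.0330 per 10000.
Norbury: 0.2300×54.9 + 0.3000×29.7 + 0.2100×23.6 + 0.2600×7.5 = 28.4430 per 10000.
Ratio = 20.0330 ÷ 28.4430 = 0.70432.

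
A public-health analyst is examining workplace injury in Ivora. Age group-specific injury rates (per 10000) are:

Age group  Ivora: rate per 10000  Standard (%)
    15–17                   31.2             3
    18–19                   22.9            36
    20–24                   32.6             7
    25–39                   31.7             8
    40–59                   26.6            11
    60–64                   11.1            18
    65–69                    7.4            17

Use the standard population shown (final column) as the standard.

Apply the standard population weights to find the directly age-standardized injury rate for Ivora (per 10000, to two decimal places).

20.18

Standard weights: 0.03, 0.36, 0.07, 0.08, 0.11, 0.18, 0.17.
Standardized rate: 0.0300×31.2 + 0.3600×22.9 + 0.0700×32.6 + 0.0800×31.7 + 0.1100×26.6 + 0.1800×11.1 + 0.1700×7.4 = 20.1800 per 10000.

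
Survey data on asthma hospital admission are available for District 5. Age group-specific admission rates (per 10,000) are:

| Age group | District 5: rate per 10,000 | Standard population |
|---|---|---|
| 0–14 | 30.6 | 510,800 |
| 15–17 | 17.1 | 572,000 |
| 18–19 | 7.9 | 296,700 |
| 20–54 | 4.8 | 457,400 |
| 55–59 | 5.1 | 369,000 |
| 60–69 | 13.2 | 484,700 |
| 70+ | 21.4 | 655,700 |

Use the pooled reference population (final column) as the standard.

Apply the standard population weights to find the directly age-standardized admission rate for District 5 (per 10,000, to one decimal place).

Standard total = 3,346,300; weights = 0.1526, 0.1709, 0.0887, 0.1367, 0.1103, 0.1448, 0.1959.
Standardized rate: 0.1526×30.6 + 0.1709×17.1 + 0.0887×7.9 + 0.1367×4.8 + 0.1103×5.1 + 0.1448×13.2 + 0.1959×21.4 = 15.6182 per 10,000.

15.6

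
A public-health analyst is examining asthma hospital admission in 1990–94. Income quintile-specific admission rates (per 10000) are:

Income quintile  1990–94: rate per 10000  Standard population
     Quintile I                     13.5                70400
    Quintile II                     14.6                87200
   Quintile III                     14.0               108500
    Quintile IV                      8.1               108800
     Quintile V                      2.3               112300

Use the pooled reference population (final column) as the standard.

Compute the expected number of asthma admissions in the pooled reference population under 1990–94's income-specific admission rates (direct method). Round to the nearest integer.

488

Expected asthma admissions = Σ (standard pop × income-specific rate ÷ 10000)
= 70400×13.5/10000 + 87200×14.6/10000 + 108500×14.0/10000 + 108800×8.1/10000 + 112300×2.3/10000
= 95.04 + 127.31 + 151.90 + 88.13 + 25.83 = 488.21.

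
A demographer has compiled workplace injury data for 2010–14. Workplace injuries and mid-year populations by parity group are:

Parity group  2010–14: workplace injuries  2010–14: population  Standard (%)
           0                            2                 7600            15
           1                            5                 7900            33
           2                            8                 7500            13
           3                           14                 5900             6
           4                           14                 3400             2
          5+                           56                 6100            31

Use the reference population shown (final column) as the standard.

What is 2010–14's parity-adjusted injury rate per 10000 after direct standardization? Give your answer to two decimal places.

Parity-specific rates per 10000 for 2010–14: 2.63, 6.33, 10.67, 23.73, 41.18, 91.80.
Standard weights: 0.15, 0.33, 0.13, 0.06, 0.02, 0.31.
Standardized rate: 0.1500×2.63 + 0.3300×6.33 + 0.1300×10.67 + 0.0600×23.73 + 0.0200×41.18 + 0.3100×91.80 = 34.5763 per 10000.

34.58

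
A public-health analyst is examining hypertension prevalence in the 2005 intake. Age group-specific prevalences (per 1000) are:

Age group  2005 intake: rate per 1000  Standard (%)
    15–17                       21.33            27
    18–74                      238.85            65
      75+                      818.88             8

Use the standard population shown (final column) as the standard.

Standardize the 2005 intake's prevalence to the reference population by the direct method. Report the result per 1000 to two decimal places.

Standard weights: 0.27, 0.65, 0.08.
Standardized rate: 0.2700×21.33 + 0.6500×238.85 + 0.0800×818.88 = 226.5220 per 1000.

226.52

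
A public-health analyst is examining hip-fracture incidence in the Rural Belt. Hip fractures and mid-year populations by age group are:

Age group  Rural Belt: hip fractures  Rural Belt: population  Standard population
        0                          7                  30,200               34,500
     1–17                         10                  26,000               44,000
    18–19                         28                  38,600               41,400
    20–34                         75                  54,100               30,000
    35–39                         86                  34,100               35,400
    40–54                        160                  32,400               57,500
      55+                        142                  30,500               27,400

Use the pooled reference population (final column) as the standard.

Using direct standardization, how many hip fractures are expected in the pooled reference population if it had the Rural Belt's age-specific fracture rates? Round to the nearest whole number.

Age-specific rates per 100,000 for the Rural Belt: 23.18, 38.46, 72.54, 138.63, 252.20, 493.83, 465.57.
Expected hip fractures = Σ (standard pop × age-specific rate ÷ 100,000)
= 34,500×23.18/100,000 + 44,000×38.46/100,000 + 41,400×72.54/100,000 + 30,000×138.63/100,000 + 35,400×252.20/100,000 + 57,500×493.83/100,000 + 27,400×465.57/100,000
= 8.00 + 16.92 + 30.03 + 41.59 + 89.28 + 283.95 + 127.57 = 597.34.

597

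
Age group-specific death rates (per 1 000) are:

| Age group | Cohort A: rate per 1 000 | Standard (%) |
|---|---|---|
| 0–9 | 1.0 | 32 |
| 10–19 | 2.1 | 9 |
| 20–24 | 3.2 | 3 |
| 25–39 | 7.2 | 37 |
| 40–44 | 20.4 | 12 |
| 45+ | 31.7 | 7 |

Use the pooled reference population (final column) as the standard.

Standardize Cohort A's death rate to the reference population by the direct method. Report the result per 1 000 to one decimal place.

7.9

Standard weights: 0.32, 0.09, 0.03, 0.37, 0.12, 0.07.
Standardized rate: 0.3200×1.0 + 0.0900×2.1 + 0.0300×3.2 + 0.3700×7.2 + 0.1200×20.4 + 0.0700×31.7 = 7.9360 per 1 000.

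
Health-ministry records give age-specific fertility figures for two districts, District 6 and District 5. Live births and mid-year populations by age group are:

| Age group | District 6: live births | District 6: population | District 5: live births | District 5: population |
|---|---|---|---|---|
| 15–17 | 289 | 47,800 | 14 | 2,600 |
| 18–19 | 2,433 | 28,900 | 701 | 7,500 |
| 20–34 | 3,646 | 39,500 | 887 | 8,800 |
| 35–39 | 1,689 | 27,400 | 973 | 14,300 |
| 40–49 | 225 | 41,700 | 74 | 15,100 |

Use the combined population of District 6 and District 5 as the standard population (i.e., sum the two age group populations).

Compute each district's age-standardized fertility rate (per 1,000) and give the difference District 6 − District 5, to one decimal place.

Age-specific rates per 1,000 for District 6: 6.046, 84.187, 92.304, 61.642, 5.396.
For District 5: 5.385, 93.467, 100.795, 68.042, 4.901.
Combined standard total = 233,600; weights = 0.2158, 0.1558, 0.2068, 0.1785, 0.2432.
District 6: 0.2158×6.046 + 0.1558×84.187 + 0.2068×92.304 + 0.1785×61.642 + 0.2432×5.396 = 45.8234 per 1,000.
District 5: 0.2158×5.385 + 0.1558×93.467 + 0.2068×100.795 + 0.1785×68.042 + 0.2432×4.901 = 49.9045 per 1,000.
Difference = 45.8234 − 49.9045 = -4.0811.

-4.1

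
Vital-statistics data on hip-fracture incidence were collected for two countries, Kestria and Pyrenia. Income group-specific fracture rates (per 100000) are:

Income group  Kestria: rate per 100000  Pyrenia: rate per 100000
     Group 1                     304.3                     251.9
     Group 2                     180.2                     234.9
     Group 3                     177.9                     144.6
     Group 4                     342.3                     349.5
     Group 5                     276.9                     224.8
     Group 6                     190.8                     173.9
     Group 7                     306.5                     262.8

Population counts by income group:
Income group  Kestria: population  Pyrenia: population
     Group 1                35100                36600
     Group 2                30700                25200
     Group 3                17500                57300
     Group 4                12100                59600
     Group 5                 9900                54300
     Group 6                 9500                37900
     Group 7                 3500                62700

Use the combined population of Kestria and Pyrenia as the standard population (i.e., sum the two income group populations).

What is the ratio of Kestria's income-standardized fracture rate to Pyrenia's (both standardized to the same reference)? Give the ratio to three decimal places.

Combined standard total = 451900; weights = 0.1587, 0.1237, 0.1655, 0.1587, 0.1421, 0.1049, 0.1465.
Kestria: 0.1587×304.3 + 0.1237×180.2 + 0.1655×177.9 + 0.1587×342.3 + 0.1421×276.9 + 0.1049×190.8 + 0.1465×306.5 = 258.5805 per 100000.
Pyrenia: 0.1587×251.9 + 0.1237×234.9 + 0.1655×144.6 + 0.1587×349.5 + 0.1421×224.8 + 0.1049×173.9 + 0.1465×262.8 = 237.0873 per 100000.
Ratio = 258.5805 ÷ 237.0873 = 1.09066.

1.091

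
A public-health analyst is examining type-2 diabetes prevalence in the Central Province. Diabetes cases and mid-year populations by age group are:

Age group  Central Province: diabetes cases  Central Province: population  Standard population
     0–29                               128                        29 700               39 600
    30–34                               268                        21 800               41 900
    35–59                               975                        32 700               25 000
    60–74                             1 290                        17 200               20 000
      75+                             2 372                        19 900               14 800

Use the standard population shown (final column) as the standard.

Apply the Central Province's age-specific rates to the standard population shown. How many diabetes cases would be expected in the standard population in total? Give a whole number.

Age-specific rates per 1 000 for the Central Province: 4.310, 12.294, 29.817, 75.000, 119.196.
Expected diabetes cases = Σ (standard pop × age-specific rate ÷ 1 000)
= 39 600×4.310/1 000 + 41 900×12.294/1 000 + 25 000×29.817/1 000 + 20 000×75.000/1 000 + 14 800×119.196/1 000
= 170.67 + 515.10 + 745.41 + 1500.00 + 1764.10 = 4695.28.

4695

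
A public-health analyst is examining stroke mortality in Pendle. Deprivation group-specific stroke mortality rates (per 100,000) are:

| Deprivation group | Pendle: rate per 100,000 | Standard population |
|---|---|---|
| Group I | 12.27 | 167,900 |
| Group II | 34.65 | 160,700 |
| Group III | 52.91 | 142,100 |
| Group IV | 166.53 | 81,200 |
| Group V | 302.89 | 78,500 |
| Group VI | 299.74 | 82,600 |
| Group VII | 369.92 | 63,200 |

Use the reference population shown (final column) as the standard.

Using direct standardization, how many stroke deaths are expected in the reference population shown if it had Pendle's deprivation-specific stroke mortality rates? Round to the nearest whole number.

1006

Expected stroke deaths = Σ (standard pop × deprivation-specific rate ÷ 100,000)
= 167,900×12.27/100,000 + 160,700×34.65/100,000 + 142,100×52.91/100,000 + 81,200×166.53/100,000 + 78,500×302.89/100,000 + 82,600×299.74/100,000 + 63,200×369.92/100,000
= 20.60 + 55.68 + 75.19 + 135.22 + 237.77 + 247.59 + 233.79 = 1005.83.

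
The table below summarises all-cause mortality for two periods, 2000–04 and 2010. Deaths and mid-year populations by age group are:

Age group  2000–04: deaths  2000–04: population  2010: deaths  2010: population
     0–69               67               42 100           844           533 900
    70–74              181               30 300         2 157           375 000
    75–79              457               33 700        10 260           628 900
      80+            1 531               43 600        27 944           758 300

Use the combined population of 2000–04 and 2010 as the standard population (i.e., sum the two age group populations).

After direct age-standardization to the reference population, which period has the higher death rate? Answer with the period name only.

2010

Age-specific rates per 100 000 for 2000–04: 159.14, 597.36, 1356.08, 3511.47.
For 2010: 158.08, 575.20, 1631.42, 3685.09.
Combined standard total = 2 445 800; weights = 0.2355, 0.1657, 0.2709, 0.3279.
2000–04: 0.2355×159.14 + 0.1657×597.36 + 0.2709×1356.08 + 0.3279×3511.47 = 1655.1493 per 100 000.
2010: 0.2355×158.08 + 0.1657×575.20 + 0.2709×1631.42 + 0.3279×3685.09 = 1782.7428 per 100 000.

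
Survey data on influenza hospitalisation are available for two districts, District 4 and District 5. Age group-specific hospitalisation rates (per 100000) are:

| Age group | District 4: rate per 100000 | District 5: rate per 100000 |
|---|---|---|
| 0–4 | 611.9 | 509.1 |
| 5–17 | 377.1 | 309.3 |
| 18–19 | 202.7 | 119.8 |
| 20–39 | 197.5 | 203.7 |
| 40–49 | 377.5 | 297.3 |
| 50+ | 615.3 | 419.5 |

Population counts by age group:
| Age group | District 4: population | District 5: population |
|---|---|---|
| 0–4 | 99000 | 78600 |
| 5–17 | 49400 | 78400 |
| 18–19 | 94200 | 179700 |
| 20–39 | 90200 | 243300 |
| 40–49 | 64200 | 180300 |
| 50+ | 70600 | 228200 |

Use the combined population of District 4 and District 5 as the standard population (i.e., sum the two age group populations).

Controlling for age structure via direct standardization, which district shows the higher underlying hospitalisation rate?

District 4

Combined standard total = 1456100; weights = 0.1220, 0.0878, 0.1881, 0.2290, 0.1679, 0.2052.
District 4: 0.1220×611.9 + 0.0878×377.1 + 0.1881×202.7 + 0.2290×197.5 + 0.1679×377.5 + 0.2052×615.3 = 380.7451 per 100000.
District 5: 0.1220×509.1 + 0.0878×309.3 + 0.1881×119.8 + 0.2290×203.7 + 0.1679×297.3 + 0.2052×419.5 = 294.4360 per 100000.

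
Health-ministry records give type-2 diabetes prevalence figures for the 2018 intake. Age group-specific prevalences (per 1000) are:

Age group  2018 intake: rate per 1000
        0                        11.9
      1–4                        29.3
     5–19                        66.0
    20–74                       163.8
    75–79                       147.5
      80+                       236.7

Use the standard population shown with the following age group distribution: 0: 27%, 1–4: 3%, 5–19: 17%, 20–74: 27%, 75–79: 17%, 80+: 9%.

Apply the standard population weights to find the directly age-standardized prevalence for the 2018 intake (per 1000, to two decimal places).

105.92

Standard weights: 0.27, 0.03, 0.17, 0.27, 0.17, 0.09.
Standardized rate: 0.2700×11.9 + 0.0300×29.3 + 0.1700×66.0 + 0.2700×163.8 + 0.1700×147.5 + 0.0900×236.7 = 105.9160 per 1000.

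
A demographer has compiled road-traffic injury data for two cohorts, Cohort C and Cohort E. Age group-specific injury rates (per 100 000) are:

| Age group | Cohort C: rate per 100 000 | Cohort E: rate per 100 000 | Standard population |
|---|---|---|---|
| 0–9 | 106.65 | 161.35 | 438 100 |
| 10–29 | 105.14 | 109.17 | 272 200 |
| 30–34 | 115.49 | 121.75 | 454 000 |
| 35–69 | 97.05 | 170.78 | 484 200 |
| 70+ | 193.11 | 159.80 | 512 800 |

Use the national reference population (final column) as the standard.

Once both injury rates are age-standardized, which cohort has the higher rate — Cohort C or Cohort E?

Cohort E

Standard total = 2 161 300; weights = 0.2027, 0.1259, 0.2101, 0.2240, 0.2373.
Cohort C: 0.2027×106.65 + 0.1259×105.14 + 0.2101×115.49 + 0.2240×97.05 + 0.2373×193.11 = 126.6799 per 100 000.
Cohort E: 0.2027×161.35 + 0.1259×109.17 + 0.2101×121.75 + 0.2240×170.78 + 0.2373×159.80 = 148.2048 per 100 000.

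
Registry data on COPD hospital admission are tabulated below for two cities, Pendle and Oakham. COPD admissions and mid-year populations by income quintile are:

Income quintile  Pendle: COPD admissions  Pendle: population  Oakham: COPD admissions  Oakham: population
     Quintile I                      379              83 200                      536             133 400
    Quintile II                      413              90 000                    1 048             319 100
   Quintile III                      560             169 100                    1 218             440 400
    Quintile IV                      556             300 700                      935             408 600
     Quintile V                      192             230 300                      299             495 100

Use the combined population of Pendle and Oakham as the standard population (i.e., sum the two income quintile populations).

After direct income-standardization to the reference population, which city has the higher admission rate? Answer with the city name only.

Income-specific rates per 10 000 for Pendle: 45.55, 45.89, 33.12, 18.49, 8.34.
For Oakham: 40.18, 32.84, 27.66, 22.88, 6.04.
Combined standard total = 2 669 900; weights = 0.0811, 0.1532, 0.2283, 0.2657, 0.2717.
Pendle: 0.0811×45.55 + 0.1532×45.89 + 0.2283×33.12 + 0.2657×18.49 + 0.2717×8.34 = 25.4643 per 10 000.
Oakham: 0.0811×40.18 + 0.1532×32.84 + 0.2283×27.66 + 0.2657×22.88 + 0.2717×6.04 = 22.3257 per 10 000.

Pendle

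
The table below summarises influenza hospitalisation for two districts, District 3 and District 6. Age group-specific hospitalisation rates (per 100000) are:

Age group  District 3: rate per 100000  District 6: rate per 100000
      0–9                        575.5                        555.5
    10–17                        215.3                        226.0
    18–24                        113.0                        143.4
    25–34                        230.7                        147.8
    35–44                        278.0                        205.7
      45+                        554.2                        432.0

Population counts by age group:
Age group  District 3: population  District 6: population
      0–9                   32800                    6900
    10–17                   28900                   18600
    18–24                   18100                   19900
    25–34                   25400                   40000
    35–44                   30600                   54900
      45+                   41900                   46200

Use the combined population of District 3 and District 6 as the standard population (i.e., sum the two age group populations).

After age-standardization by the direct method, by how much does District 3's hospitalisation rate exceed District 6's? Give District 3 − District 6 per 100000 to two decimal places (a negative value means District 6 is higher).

59.03

Combined standard total = 364200; weights = 0.1090, 0.1304, 0.1043, 0.1796, 0.2348, 0.2419.
District 3: 0.1090×575.5 + 0.1304×215.3 + 0.1043×113.0 + 0.1796×230.7 + 0.2348×278.0 + 0.2419×554.2 = 343.3550 per 100000.
District 6: 0.1090×555.5 + 0.1304×226.0 + 0.1043×143.4 + 0.1796×147.8 + 0.2348×205.7 + 0.2419×432.0 = 284.3224 per 100000.
Difference = 343.3550 − 284.3224 = 59.0326.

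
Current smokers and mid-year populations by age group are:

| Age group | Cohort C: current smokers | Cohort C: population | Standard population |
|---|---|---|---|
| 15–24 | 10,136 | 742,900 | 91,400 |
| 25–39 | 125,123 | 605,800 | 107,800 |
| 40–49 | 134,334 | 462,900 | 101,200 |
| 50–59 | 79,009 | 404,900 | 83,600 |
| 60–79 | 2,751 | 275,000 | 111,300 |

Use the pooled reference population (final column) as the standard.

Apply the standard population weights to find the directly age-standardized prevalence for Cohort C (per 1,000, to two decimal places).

141.95

Age-specific rates per 1,000 for Cohort C: 13.644, 206.542, 290.201, 195.132, 10.004.
Standard total = 495,300; weights = 0.1845, 0.2176, 0.2043, 0.1688, 0.2247.
Standardized rate: 0.1845×13.644 + 0.2176×206.542 + 0.2043×290.201 + 0.1688×195.132 + 0.2247×10.004 = 141.9484 per 1,000.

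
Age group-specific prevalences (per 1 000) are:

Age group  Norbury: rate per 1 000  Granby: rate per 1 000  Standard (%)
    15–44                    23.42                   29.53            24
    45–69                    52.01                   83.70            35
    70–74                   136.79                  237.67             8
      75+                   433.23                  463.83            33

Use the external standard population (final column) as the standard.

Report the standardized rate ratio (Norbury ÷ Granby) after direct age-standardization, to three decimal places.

Standard weights: 0.24, 0.35, 0.08, 0.33.
Norbury: 0.2400×23.42 + 0.3500×52.01 + 0.0800×136.79 + 0.3300×433.23 = 177.7334 per 1 000.
Granby: 0.2400×29.53 + 0.3500×83.70 + 0.0800×237.67 + 0.3300×463.83 = 208.4597 per 1 000.
Ratio = 177.7334 ÷ 208.4597 = 0.85260.

0.853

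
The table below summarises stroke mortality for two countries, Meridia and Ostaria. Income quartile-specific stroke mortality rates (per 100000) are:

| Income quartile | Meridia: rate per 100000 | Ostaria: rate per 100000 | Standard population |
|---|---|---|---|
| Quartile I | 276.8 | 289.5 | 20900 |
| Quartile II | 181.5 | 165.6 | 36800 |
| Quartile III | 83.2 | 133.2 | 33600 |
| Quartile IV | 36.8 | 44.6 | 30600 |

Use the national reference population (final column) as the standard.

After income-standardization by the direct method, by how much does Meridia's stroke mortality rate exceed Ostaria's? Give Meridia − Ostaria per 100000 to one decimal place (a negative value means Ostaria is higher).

-13.1

Standard total = 121900; weights = 0.1715, 0.3019, 0.2756, 0.2510.
Meridia: 0.1715×276.8 + 0.3019×181.5 + 0.2756×83.2 + 0.2510×36.8 = 134.4210 per 100000.
Ostaria: 0.1715×289.5 + 0.3019×165.6 + 0.2756×133.2 + 0.2510×44.6 = 147.5382 per 100000.
Difference = 134.4210 − 147.5382 = -13.1172.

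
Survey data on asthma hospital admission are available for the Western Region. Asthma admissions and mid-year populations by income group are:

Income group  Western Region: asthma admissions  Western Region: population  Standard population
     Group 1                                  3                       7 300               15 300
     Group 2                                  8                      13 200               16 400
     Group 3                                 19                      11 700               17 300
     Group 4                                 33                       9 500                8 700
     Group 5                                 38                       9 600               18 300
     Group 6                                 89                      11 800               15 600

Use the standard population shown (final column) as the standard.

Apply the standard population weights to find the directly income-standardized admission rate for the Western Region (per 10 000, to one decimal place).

Income-specific rates per 10 000 for the Western Region: 4.11, 6.06, 16.24, 34.74, 39.58, 75.42.
Standard total = 91 600; weights = 0.1670, 0.1790, 0.1889, 0.0950, 0.1998, 0.1703.
Standardized rate: 0.1670×4.11 + 0.1790×6.06 + 0.1889×16.24 + 0.0950×34.74 + 0.1998×39.58 + 0.1703×75.42 = 28.8909 per 10 000.

28.9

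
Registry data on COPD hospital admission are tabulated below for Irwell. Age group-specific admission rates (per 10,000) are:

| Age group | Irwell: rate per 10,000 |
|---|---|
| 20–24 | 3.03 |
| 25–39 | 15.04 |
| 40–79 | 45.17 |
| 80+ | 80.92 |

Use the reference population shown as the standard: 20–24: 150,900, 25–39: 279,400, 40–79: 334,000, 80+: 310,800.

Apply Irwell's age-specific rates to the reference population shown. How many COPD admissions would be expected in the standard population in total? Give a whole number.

4490

Expected COPD admissions = Σ (standard pop × age-specific rate ÷ 10,000)
= 150,900×3.03/10,000 + 279,400×15.04/10,000 + 334,000×45.17/10,000 + 310,800×80.92/10,000
= 45.72 + 420.22 + 1508.68 + 2514.99 = 4489.61.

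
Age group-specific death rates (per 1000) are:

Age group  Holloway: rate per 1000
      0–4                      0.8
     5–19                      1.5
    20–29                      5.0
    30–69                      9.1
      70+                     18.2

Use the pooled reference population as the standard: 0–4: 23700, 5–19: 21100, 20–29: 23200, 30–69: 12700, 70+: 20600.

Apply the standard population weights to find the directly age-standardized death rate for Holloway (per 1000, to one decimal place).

6.5

Standard total = 101300; weights = 0.2340, 0.2083, 0.2290, 0.1254, 0.2034.
Standardized rate: 0.2340×0.8 + 0.2083×1.5 + 0.2290×5.0 + 0.1254×9.1 + 0.2034×18.2 = 6.4867 per 1000.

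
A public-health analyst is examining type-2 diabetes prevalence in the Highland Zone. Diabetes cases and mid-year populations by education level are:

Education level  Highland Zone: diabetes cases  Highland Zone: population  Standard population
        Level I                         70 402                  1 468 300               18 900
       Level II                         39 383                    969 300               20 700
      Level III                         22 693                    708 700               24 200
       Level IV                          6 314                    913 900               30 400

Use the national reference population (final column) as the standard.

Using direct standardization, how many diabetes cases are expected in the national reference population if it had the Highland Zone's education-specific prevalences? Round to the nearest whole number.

2732

Education-specific rates per 1 000 for the Highland Zone: 47.948, 40.630, 32.021, 6.909.
Expected diabetes cases = Σ (standard pop × education-specific rate ÷ 1 000)
= 18 900×47.948/1 000 + 20 700×40.630/1 000 + 24 200×32.021/1 000 + 30 400×6.909/1 000
= 906.22 + 841.05 + 774.90 + 210.03 = 2732.19.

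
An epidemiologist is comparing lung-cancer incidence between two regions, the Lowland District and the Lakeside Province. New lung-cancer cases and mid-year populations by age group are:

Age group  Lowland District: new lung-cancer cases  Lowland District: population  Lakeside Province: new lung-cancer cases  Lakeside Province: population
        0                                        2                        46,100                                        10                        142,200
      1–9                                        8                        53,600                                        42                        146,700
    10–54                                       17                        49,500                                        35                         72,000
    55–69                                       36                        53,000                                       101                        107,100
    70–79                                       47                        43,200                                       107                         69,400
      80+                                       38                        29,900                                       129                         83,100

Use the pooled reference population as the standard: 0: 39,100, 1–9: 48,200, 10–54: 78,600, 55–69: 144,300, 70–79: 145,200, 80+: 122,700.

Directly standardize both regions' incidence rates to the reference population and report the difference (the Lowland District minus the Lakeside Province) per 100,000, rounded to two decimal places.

Age-specific rates per 100,000 for the Lowland District: 4.34, 14.93, 34.34, 67.92, 108.80, 127.09.
For the Lakeside Province: 7.03, 28.63, 48.61, 94.30, 154.18, 155.23.
Standard total = 578,100; weights = 0.0676, 0.0834, 0.1360, 0.2496, 0.2512, 0.2122.
The Lowland District: 0.0676×4.34 + 0.0834×14.93 + 0.1360×34.34 + 0.2496×67.92 + 0.2512×108.80 + 0.2122×127.09 = 77.4626 per 100,000.
The Lakeside Province: 0.0676×7.03 + 0.0834×28.63 + 0.1360×48.61 + 0.2496×94.30 + 0.2512×154.18 + 0.2122×155.23 = 104.6842 per 100,000.
Difference = 77.4626 − 104.6842 = -27.2215.

-27.22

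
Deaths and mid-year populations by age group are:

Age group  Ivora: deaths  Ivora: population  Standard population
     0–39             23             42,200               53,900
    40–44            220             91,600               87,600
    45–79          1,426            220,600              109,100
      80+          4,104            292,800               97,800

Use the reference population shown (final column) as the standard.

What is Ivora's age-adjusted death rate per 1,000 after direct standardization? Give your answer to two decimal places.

6.65

Age-specific rates per 1,000 for Ivora: 0.545, 2.402, 6.464, 14.016.
Standard total = 348,400; weights = 0.1547, 0.2514, 0.3131, 0.2807.
Standardized rate: 0.1547×0.545 + 0.2514×2.402 + 0.3131×6.464 + 0.2807×14.016 = 6.6470 per 1,000.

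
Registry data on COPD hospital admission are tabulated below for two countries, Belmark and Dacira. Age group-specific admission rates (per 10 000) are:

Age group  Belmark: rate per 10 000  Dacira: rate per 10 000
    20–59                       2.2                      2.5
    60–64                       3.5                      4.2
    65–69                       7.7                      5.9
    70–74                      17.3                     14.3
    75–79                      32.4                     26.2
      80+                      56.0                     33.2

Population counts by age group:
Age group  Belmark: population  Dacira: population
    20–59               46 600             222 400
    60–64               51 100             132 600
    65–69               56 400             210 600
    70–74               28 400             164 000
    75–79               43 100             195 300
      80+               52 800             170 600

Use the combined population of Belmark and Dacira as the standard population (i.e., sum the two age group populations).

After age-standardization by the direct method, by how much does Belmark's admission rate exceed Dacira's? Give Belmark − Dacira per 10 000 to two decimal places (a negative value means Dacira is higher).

Combined standard total = 1 373 900; weights = 0.1958, 0.1337, 0.1943, 0.1400, 0.1735, 0.1626.
Belmark: 0.1958×2.2 + 0.1337×3.5 + 0.1943×7.7 + 0.1400×17.3 + 0.1735×32.4 + 0.1626×56.0 = 19.5456 per 10 000.
Dacira: 0.1958×2.5 + 0.1337×4.2 + 0.1943×5.9 + 0.1400×14.3 + 0.1735×26.2 + 0.1626×33.2 = 14.1449 per 10 000.
Difference = 19.5456 − 14.1449 = 5.4008.

5.40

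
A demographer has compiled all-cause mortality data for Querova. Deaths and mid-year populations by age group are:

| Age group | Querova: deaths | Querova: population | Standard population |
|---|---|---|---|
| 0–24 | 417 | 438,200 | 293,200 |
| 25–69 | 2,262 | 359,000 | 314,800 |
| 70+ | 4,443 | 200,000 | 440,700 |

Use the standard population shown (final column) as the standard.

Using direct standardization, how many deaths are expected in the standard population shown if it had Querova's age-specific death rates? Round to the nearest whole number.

12053

Age-specific rates per 100,000 for Querova: 95.16, 630.08, 2221.50.
Expected deaths = Σ (standard pop × age-specific rate ÷ 100,000)
= 293,200×95.16/100,000 + 314,800×630.08/100,000 + 440,700×2221.50/100,000
= 279.02 + 1983.50 + 9790.15 = 12052.67.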